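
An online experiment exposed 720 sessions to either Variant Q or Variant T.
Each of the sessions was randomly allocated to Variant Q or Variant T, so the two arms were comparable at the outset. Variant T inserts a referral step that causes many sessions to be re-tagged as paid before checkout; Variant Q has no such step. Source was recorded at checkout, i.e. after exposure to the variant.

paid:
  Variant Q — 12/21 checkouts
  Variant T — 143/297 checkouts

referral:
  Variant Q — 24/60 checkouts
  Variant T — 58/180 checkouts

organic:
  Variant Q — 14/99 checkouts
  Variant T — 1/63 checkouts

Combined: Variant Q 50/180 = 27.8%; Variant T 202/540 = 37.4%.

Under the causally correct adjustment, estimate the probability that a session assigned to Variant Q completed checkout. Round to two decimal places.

0.28

Variant Q is higher inside every traffic source stratum but Variant T is higher in aggregate. Whether to stratify depends on how traffic source relates to the variant.
Traffic source is recorded after the variant and is itself shifted by it — it sits on the causal path from variant to outcome. Conditioning on a mediator would strip out part of the effect we want; the pooled comparison gives the total causal effect.
So P(outcome | do(Variant Q)) is just the pooled rate for Variant Q: 50/180 = 0.278.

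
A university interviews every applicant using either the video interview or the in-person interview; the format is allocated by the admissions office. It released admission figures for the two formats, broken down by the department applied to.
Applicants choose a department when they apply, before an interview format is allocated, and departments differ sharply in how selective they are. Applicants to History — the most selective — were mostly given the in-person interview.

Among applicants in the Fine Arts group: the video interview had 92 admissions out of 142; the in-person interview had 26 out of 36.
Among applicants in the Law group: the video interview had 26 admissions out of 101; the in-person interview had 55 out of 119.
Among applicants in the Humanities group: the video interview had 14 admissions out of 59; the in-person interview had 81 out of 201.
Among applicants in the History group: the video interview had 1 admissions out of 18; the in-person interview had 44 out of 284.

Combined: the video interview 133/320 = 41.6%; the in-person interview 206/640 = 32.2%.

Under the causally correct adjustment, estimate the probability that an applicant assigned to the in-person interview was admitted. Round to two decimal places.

0.40

Nothing the interview format does changes department; the imbalance is an allocation artefact. With department also predicting the outcome, the pooled figure is confounded, and the within-stratum comparison is the causal one.
Standardising the in-person interview to the population department mix: 0.185·26/36 + 0.229·55/119 + 0.271·81/201 + 0.315·44/284 = 0.398.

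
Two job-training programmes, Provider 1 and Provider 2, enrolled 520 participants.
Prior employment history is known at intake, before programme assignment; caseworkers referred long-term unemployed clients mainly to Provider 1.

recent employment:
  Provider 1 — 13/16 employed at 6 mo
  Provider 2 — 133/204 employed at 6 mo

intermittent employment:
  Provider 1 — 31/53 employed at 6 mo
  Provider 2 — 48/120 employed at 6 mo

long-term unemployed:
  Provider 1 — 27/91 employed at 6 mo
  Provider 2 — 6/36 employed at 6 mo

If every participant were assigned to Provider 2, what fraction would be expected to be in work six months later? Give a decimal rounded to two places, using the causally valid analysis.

0.45

Since prior employment history is a pre-existing factor (not a product of the programme) and it affects the outcome on its own, it is a confounder. The stratified rates, not the pooled rate, identify the causal effect.
Standardising Provider 2 to the population prior employment history mix: 0.423·133/204 + 0.333·48/120 + 0.244·6/36 = 0.450.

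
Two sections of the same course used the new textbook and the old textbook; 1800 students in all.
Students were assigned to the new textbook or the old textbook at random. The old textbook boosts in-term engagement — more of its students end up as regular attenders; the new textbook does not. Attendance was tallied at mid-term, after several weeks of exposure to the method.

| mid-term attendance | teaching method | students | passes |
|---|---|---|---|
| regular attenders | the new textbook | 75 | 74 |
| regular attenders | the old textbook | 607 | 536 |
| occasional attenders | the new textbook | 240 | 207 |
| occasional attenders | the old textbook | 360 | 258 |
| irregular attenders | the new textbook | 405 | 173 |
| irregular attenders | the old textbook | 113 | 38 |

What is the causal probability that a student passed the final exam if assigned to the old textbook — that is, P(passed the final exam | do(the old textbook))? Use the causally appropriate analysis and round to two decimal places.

Because the teaching method influences mid-term attendance, mid-term attendance is a post-treatment mediator, not a confounder. Stratifying on it would bias the estimate; the causal effect is the crude pooled difference.
So P(outcome | do(the old textbook)) is just the pooled rate for the old textbook: 832/1080 = 0.770.

0.77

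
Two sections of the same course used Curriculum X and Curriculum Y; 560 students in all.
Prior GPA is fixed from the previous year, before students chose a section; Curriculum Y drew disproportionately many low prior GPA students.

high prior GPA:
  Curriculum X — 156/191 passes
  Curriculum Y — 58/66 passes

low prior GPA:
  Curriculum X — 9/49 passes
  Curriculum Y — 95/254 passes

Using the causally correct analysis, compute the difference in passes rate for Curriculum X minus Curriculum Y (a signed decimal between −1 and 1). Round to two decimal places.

-0.13

The stratified and pooled comparisons disagree (Curriculum Y wins within each prior GPA band; Curriculum X wins overall), so the answer turns on the causal role of prior GPA band.
Since prior GPA band is a pre-existing factor (not a product of the teaching method) and it affects the outcome on its own, it is a confounder. The stratified rates, not the pooled rate, identify the causal effect.
Adjusting over the population distribution of prior GPA band: 0.459·(0.817−0.879) + 0.541·(0.184−0.374) = -0.131.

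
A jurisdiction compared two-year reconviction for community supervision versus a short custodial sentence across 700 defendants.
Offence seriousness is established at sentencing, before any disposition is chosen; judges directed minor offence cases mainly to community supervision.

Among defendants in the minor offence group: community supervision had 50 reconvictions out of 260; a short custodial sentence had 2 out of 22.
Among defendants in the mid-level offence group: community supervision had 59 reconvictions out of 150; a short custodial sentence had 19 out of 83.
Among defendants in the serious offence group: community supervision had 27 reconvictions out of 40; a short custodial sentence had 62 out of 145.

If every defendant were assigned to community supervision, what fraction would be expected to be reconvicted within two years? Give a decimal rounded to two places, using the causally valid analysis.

0.39

a short custodial sentence is lower inside every offence seriousness stratum but community supervision is lower in aggregate. Whether to stratify depends on how offence seriousness relates to the disposition.
Here offence seriousness is a common cause — it drives both which disposition a case falls under and the outcome. The crude comparison mixes populations; the stratum-specific rates are the causally relevant ones.
Standardising community supervision to the population offence seriousness mix: 0.403·50/260 + 0.333·59/150 + 0.264·27/40 = 0.387.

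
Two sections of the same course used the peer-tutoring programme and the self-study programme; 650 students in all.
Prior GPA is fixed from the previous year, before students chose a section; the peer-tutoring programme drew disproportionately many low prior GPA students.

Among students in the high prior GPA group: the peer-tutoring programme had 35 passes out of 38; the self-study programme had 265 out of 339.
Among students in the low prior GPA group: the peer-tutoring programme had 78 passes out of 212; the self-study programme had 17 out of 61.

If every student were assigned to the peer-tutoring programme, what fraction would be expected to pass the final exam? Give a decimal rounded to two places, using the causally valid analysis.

0.69

Nothing the teaching method does changes prior GPA band; the imbalance is an allocation artefact. With prior GPA band also predicting the outcome, the pooled figure is confounded, and the within-stratum comparison is the causal one.
Standardising the peer-tutoring programme to the population prior GPA band mix: 0.580·35/38 + 0.420·78/212 = 0.689.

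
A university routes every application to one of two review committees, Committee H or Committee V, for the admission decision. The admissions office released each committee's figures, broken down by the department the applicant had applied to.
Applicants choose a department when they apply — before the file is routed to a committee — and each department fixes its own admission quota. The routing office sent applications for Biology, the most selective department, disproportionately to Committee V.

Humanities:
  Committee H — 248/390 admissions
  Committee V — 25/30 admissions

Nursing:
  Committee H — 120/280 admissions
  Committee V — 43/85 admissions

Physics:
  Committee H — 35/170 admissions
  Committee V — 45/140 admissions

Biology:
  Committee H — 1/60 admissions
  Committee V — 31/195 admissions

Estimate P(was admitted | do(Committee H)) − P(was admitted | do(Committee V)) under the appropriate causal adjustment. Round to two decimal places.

The stratified and pooled comparisons disagree (Committee V wins within each department; Committee H wins overall), so the answer turns on the causal role of department.
Since department is a pre-existing factor (not a product of the review committee) and it affects the outcome on its own, it is a confounder. The stratified rates, not the pooled rate, identify the causal effect.
Adjusting over the population distribution of department: 0.311·(0.636−0.833) + 0.270·(0.429−0.506) + 0.230·(0.206−0.321) + 0.189·(0.017−0.159) = -0.136.

-0.14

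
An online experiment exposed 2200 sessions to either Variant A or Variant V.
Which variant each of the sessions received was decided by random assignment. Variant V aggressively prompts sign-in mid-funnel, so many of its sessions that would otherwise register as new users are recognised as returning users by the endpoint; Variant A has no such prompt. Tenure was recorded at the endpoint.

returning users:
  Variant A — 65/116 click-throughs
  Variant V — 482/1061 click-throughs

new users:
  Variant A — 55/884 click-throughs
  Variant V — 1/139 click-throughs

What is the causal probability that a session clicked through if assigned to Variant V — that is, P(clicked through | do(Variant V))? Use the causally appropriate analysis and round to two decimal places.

0.40

Within every user tenure level Variant A has the higher rate, yet pooled Variant V does — Simpson's reversal.
Because the variant influences user tenure, user tenure is a post-treatment mediator, not a confounder. Stratifying on it would bias the estimate; the causal effect is the crude pooled difference.
So P(outcome | do(Variant V)) is just the pooled rate for Variant V: 483/1200 = 0.403.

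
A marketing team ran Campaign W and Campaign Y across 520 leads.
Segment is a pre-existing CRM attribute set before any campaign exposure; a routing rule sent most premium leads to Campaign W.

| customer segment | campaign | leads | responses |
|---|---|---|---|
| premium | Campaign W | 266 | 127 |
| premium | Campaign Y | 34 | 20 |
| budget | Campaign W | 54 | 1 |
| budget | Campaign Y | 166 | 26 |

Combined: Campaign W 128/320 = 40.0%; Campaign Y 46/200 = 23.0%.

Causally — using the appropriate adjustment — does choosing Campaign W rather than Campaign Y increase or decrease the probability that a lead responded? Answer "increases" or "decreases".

The stratified and pooled comparisons disagree (Campaign Y wins within each customer segment; Campaign W wins overall), so the answer turns on the causal role of customer segment.
The imbalance in customer segment arose from how leads were allocated, not from anything the campaign did; and customer segment independently affects the outcome. The pooled gap is confounded — condition on customer segment.
Within each level — premium: 47.7% vs 58.8%; budget: 1.9% vs 15.7% — Campaign Y is higher every time.

decreases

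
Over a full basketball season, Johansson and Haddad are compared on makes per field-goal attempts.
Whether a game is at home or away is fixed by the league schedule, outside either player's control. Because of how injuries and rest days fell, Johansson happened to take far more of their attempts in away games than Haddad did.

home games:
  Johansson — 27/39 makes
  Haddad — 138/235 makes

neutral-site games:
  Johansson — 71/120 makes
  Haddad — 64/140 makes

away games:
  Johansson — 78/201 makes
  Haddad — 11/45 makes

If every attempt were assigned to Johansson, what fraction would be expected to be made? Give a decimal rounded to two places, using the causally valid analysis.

0.56

Johansson is higher inside every game venue stratum but Haddad is higher in aggregate. Whether to stratify depends on how game venue relates to the player.
Game venue differs across players for reasons unrelated to any effect of the player itself, and it separately predicts the outcome — a classic confounder. We must compare within game venue levels.
Standardising Johansson to the population game venue mix: 0.351·27/39 + 0.333·71/120 + 0.315·78/201 = 0.563.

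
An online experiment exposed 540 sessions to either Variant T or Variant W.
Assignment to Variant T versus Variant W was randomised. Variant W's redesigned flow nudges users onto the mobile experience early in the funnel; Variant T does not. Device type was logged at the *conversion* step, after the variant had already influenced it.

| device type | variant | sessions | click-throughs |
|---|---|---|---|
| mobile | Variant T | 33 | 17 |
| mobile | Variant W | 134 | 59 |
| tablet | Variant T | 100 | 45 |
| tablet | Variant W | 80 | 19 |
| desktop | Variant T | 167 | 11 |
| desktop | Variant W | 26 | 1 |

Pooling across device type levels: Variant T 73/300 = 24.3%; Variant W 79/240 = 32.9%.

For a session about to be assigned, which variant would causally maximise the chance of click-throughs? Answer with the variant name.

Variant W

The stratified and pooled comparisons disagree (Variant T wins within each device type; Variant W wins overall), so the answer turns on the causal role of device type.
Device type is recorded after the variant and is itself shifted by it — it sits on the causal path from variant to outcome. Conditioning on a mediator would strip out part of the effect we want; the pooled comparison gives the total causal effect.
Pooled: Variant T 24.3% vs Variant W 32.9%; Variant W is higher overall.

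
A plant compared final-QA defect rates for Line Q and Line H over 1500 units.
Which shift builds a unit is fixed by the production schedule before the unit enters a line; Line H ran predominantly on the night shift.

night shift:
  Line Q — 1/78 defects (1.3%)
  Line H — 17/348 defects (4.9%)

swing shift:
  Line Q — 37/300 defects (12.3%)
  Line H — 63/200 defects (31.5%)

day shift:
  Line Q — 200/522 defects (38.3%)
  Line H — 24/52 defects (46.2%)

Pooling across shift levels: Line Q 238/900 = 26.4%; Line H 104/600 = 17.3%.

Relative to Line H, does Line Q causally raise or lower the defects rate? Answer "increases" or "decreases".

The stratified and pooled comparisons disagree (Line Q wins within each shift; Line H wins overall), so the answer turns on the causal role of shift.
Nothing the line does changes shift; the imbalance is an allocation artefact. With shift also predicting the outcome, the pooled figure is confounded, and the within-stratum comparison is the causal one.
Within each level — night shift: 1.3% vs 4.9%; swing shift: 12.3% vs 31.5%; day shift: 38.3% vs 46.2% — Line Q is lower every time.

decreases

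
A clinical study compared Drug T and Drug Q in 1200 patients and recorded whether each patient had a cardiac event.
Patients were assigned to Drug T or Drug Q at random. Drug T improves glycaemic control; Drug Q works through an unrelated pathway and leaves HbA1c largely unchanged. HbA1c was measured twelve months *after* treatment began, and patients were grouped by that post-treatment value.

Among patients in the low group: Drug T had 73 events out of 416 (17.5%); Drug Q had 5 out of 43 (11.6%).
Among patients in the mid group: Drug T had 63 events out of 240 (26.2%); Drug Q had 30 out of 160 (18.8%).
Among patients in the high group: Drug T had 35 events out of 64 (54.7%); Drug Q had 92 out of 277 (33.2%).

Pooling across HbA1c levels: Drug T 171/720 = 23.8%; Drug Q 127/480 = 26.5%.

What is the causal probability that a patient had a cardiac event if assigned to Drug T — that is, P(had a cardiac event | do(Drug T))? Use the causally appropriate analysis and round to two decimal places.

HbA1c is recorded after the drug and is itself shifted by it — it sits on the causal path from drug to outcome. Conditioning on a mediator would strip out part of the effect we want; the pooled comparison gives the total causal effect.
So P(outcome | do(Drug T)) is just the pooled rate for Drug T: 171/720 = 0.237.

0.24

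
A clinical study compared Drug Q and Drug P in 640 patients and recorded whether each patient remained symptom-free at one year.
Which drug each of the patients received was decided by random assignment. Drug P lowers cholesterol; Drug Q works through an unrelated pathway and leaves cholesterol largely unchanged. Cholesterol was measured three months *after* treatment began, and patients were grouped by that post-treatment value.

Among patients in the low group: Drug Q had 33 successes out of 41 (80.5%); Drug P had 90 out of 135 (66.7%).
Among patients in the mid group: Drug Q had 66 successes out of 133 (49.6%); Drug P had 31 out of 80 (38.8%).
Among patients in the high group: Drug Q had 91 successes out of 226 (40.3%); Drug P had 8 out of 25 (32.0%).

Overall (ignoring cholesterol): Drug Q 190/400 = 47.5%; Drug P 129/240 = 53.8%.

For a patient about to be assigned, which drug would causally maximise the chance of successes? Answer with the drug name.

Within every cholesterol level Drug Q has the higher rate, yet pooled Drug P does — Simpson's reversal.
Cholesterol here is a post-treatment variable shaped by the drug; conditioning on it would introduce bias rather than remove it. The overall comparison is the causal one.
Pooled: Drug Q 47.5% vs Drug P 53.8%; Drug P is higher overall.

Drug P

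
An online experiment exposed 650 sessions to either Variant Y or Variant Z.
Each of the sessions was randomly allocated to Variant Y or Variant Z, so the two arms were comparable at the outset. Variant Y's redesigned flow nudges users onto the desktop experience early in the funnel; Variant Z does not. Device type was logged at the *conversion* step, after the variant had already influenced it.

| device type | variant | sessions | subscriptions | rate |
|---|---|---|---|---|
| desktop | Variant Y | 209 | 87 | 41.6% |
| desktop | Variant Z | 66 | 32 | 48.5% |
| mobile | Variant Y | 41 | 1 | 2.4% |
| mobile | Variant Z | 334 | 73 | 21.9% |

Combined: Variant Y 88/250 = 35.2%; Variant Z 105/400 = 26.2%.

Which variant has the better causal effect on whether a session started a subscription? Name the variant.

The distribution of device type is itself part of what the variant does — it is an intermediate outcome. Holding it fixed would remove that part of the effect; the total effect is the pooled difference.
Pooled: Variant Y 35.2% vs Variant Z 26.2%; Variant Y is higher overall.

Variant Y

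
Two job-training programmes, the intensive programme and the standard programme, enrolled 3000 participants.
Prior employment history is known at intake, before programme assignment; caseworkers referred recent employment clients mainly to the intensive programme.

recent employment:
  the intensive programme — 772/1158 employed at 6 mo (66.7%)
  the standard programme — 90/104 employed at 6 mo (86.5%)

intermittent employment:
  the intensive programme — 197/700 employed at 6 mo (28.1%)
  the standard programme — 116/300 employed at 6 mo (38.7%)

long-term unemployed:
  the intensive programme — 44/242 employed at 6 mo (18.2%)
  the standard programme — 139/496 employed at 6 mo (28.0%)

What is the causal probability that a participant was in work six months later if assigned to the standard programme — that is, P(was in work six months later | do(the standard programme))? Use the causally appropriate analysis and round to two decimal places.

The prior employment history-specific comparison favours the standard programme throughout, but the pooled figures favour the intensive programme. The question is whether to condition on prior employment history.
Here prior employment history is a common cause — it drives both which programme a case falls under and the outcome. The crude comparison mixes populations; the stratum-specific rates are the causally relevant ones.
Standardising the standard programme to the population prior employment history mix: 0.421·90/104 + 0.333·116/300 + 0.246·139/496 = 0.562.

0.56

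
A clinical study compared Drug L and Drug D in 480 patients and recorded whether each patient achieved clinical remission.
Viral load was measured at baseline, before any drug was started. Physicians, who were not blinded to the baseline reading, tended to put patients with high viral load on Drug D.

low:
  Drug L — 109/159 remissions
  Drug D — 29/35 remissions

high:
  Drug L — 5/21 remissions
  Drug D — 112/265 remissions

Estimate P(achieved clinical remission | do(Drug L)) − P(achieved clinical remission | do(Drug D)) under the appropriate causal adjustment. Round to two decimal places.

-0.17

Viral load is set before the drug has any effect — it is not caused by the drug — and it independently drives the outcome. That makes it a confounder, so the causal comparison is within viral load levels.
Adjusting over the population distribution of viral load: 0.404·(0.686−0.829) + 0.596·(0.238−0.423) = -0.168.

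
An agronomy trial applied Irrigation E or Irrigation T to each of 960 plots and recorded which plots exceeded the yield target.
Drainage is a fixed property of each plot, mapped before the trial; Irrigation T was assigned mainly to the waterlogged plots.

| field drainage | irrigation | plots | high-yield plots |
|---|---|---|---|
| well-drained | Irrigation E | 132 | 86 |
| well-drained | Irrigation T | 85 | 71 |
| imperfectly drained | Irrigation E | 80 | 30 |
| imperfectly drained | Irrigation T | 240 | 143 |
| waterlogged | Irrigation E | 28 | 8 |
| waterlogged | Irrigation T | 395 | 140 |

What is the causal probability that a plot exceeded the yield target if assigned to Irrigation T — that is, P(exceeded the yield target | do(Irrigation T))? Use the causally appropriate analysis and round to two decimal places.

Irrigation T is higher inside every field drainage stratum but Irrigation E is higher in aggregate. Whether to stratify depends on how field drainage relates to the irrigation.
The imbalance in field drainage arose from how plots were allocated, not from anything the irrigation did; and field drainage independently affects the outcome. The pooled gap is confounded — condition on field drainage.
Standardising Irrigation T to the population field drainage mix: 0.226·71/85 + 0.333·143/240 + 0.441·140/395 = 0.544.

0.54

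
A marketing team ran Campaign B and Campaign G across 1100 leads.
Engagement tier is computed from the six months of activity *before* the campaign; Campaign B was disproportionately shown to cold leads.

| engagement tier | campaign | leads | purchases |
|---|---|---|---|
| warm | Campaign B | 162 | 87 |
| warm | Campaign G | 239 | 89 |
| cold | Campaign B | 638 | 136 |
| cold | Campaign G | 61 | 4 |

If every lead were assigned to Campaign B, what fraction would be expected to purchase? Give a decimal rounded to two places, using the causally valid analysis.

0.33

Engagement tier differs across campaigns for reasons unrelated to any effect of the campaign itself, and it separately predicts the outcome — a classic confounder. We must compare within engagement tier levels.
Standardising Campaign B to the population engagement tier mix: 0.365·87/162 + 0.635·136/638 = 0.331.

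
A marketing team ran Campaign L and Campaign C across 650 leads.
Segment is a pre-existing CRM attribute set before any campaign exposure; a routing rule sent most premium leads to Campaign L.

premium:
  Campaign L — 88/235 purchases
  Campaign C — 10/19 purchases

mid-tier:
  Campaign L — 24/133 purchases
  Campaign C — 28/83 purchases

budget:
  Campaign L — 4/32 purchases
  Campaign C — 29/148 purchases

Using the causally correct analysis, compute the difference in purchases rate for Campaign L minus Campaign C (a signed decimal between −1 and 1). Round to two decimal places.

Within every customer segment level Campaign C has the higher rate, yet pooled Campaign L does — Simpson's reversal.
Nothing the campaign does changes customer segment; the imbalance is an allocation artefact. With customer segment also predicting the outcome, the pooled figure is confounded, and the within-stratum comparison is the causal one.
Adjusting over the population distribution of customer segment: 0.391·(0.374−0.526) + 0.332·(0.180−0.337) + 0.277·(0.125−0.196) = -0.131.

-0.13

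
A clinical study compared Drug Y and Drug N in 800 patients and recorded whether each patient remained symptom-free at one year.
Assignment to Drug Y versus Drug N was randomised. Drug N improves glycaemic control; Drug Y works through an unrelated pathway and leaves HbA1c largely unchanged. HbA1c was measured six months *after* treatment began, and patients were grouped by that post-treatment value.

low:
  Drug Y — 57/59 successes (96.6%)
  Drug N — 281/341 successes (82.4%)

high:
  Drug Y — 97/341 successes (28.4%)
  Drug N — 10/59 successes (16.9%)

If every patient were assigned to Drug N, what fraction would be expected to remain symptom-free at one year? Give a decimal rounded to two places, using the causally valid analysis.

The stratified and pooled comparisons disagree (Drug Y wins within each HbA1c; Drug N wins overall), so the answer turns on the causal role of HbA1c.
HbA1c is downstream of the drug. One should not condition on a consequence of treatment, so the overall rates are the right comparison.
So P(outcome | do(Drug N)) is just the pooled rate for Drug N: 291/400 = 0.728.

0.73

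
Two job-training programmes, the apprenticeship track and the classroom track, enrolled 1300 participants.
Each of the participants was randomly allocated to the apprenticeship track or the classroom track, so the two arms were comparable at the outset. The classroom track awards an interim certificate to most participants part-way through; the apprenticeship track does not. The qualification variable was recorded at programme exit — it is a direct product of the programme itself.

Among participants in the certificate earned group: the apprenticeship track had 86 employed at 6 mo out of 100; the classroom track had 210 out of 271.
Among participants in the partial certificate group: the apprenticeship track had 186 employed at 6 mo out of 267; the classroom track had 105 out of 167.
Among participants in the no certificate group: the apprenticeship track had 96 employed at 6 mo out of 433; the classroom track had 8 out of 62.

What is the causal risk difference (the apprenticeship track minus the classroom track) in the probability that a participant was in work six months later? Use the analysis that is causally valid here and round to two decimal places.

-0.19

Qualification attained during the programme is recorded after the programme and is itself shifted by it — it sits on the causal path from programme to outcome. Conditioning on a mediator would strip out part of the effect we want; the pooled comparison gives the total causal effect.
The causal difference is the pooled difference: 0.460 − 0.646 = -0.186.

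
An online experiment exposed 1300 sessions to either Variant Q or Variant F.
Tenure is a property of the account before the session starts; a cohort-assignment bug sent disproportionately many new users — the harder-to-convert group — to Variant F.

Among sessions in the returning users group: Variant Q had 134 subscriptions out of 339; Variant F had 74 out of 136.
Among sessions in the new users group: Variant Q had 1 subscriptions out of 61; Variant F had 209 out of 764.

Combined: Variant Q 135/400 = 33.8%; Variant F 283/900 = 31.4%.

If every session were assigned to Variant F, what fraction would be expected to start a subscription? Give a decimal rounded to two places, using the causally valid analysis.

0.37

The imbalance in user tenure arose from how sessions were allocated, not from anything the variant did; and user tenure independently affects the outcome. The pooled gap is confounded — condition on user tenure.
Standardising Variant F to the population user tenure mix: 0.365·74/136 + 0.635·209/764 = 0.372.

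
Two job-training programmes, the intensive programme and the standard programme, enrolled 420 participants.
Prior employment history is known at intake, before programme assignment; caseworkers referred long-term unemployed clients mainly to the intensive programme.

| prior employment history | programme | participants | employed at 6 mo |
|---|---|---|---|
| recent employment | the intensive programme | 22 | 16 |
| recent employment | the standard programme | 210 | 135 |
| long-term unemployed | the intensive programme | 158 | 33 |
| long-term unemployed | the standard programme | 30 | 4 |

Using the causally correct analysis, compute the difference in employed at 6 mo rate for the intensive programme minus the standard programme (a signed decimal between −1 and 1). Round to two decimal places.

The prior employment history-specific comparison favours the intensive programme throughout, but the pooled figures favour the standard programme. The question is whether to condition on prior employment history.
Here prior employment history is a common cause — it drives both which programme a case falls under and the outcome. The crude comparison mixes populations; the stratum-specific rates are the causally relevant ones.
Adjusting over the population distribution of prior employment history: 0.552·(0.727−0.643) + 0.448·(0.209−0.133) = +0.080.

+0.08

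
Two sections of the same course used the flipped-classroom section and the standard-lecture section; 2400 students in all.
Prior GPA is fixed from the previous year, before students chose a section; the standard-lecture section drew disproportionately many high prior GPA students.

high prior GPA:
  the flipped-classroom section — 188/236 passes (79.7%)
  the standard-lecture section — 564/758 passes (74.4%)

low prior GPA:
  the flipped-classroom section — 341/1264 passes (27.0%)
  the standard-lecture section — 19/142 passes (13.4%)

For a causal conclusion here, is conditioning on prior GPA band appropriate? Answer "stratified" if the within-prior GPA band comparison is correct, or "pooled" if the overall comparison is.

stratified

Prior GPA band differs across teaching methods for reasons unrelated to any effect of the teaching method itself, and it separately predicts the outcome — a classic confounder. We must compare within prior GPA band levels.
Within each level — high prior GPA: 79.7% vs 74.4%; low prior GPA: 27.0% vs 13.4% — the flipped-classroom section is higher every time.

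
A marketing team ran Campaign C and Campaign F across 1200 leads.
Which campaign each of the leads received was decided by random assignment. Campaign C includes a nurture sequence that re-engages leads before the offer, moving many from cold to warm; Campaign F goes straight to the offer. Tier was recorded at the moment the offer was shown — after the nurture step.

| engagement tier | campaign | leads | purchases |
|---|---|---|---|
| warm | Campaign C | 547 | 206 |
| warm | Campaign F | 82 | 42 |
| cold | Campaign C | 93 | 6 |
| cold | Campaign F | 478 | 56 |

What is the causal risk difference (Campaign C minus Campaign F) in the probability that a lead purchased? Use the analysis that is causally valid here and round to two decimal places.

+0.16

Engagement tier is recorded after the campaign and is itself shifted by it — it sits on the causal path from campaign to outcome. Conditioning on a mediator would strip out part of the effect we want; the pooled comparison gives the total causal effect.
The causal difference is the pooled difference: 0.331 − 0.175 = +0.156.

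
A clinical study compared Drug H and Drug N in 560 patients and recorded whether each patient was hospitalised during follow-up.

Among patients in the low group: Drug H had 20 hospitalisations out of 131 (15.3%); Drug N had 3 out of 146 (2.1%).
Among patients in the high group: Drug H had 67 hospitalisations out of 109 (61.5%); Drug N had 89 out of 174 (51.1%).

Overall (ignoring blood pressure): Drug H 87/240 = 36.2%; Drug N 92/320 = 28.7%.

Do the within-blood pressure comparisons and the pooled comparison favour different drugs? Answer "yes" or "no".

Within each blood pressure level (low 15.3% vs 2.1%; high 61.5% vs 51.1%), Drug N has the lower rate every time. Pooled: 36.2% vs 28.7% — Drug N has the lower rate overall. They agree.

no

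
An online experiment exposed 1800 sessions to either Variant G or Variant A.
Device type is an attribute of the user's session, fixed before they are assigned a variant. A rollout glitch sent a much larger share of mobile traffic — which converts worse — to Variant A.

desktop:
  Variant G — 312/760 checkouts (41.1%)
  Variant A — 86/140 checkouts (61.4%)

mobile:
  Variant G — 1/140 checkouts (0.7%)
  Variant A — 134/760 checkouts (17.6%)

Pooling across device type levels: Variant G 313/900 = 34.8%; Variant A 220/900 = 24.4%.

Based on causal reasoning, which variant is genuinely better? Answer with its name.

Variant A

Device type is set before the variant has any effect — it is not caused by the variant — and it independently drives the outcome. That makes it a confounder, so the causal comparison is within device type levels.
Within each level — desktop: 41.1% vs 61.4%; mobile: 0.7% vs 17.6% — Variant A is higher every time.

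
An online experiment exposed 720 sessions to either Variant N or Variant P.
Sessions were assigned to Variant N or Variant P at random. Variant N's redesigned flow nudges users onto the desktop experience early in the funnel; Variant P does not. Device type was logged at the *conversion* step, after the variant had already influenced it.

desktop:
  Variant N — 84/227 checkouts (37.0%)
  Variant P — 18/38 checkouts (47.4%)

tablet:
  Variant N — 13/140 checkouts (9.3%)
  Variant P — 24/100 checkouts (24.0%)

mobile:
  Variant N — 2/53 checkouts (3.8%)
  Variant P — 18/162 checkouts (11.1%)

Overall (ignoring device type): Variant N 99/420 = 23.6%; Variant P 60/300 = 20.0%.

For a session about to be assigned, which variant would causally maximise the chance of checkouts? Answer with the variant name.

Variant N

Stratifying would compare variants among sessions the variants themselves sorted into device type groups — a form of selection on an intermediate. The unconditioned pooled rates give the total causal effect.
Pooled: Variant N 23.6% vs Variant P 20.0%; Variant N is higher overall.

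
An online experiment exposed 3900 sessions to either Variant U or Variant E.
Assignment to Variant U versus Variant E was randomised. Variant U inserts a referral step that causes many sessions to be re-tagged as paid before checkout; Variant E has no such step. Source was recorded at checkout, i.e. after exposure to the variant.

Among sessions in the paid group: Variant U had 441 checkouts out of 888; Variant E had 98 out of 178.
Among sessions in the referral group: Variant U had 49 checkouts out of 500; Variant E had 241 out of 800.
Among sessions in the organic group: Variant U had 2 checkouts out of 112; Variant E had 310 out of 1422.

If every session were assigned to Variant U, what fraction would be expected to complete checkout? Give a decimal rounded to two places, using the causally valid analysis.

0.33

Traffic source here is a post-treatment variable shaped by the variant; conditioning on it would introduce bias rather than remove it. The overall comparison is the causal one.
So P(outcome | do(Variant U)) is just the pooled rate for Variant U: 492/1500 = 0.328.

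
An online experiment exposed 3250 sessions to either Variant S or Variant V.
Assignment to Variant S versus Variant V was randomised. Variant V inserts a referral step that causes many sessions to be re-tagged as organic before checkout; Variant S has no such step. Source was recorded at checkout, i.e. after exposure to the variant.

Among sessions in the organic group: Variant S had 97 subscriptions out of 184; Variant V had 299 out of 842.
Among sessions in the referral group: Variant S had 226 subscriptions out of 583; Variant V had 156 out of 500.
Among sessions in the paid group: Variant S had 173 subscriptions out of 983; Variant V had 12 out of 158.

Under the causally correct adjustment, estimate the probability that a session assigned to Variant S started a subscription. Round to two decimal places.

0.28

Variant S is higher inside every traffic source stratum but Variant V is higher in aggregate. Whether to stratify depends on how traffic source relates to the variant.
Traffic source lies on the pathway variant → traffic source → outcome, so adjusting for it blocks the indirect effect. For the total causal effect of variant, use the unadjusted pooled rates.
So P(outcome | do(Variant S)) is just the pooled rate for Variant S: 496/1750 = 0.283.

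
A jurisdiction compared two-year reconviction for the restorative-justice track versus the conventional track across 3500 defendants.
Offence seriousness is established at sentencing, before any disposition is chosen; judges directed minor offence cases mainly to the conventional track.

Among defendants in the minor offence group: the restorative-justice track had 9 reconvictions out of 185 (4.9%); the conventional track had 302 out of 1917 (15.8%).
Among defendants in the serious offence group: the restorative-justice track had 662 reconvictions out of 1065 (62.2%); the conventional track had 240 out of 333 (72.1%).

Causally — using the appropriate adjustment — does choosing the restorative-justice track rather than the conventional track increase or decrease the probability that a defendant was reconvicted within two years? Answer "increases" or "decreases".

decreases

The stratified and pooled comparisons disagree (the restorative-justice track wins within each offence seriousness; the conventional track wins overall), so the answer turns on the causal role of offence seriousness.
Nothing the disposition does changes offence seriousness; the imbalance is an allocation artefact. With offence seriousness also predicting the outcome, the pooled figure is confounded, and the within-stratum comparison is the causal one.
Within each level — minor offence: 4.9% vs 15.8%; serious offence: 62.2% vs 72.1% — the restorative-justice track is lower every time.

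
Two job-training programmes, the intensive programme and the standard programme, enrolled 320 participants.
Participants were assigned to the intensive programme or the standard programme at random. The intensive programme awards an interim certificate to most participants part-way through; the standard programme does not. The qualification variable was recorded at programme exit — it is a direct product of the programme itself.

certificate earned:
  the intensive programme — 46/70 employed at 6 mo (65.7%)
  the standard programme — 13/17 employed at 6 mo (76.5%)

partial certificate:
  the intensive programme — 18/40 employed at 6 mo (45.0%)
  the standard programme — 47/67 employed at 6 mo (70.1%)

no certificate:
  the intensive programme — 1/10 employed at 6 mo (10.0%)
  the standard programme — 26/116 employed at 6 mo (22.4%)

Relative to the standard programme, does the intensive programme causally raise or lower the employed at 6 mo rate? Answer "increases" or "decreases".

increases

Within every qualification attained during the programme level the standard programme has the higher rate, yet pooled the intensive programme does — Simpson's reversal.
Qualification attained during the programme is downstream of the programme. One should not condition on a consequence of treatment, so the overall rates are the right comparison.
Pooled: the intensive programme 54.2% vs the standard programme 43.0%; the intensive programme is higher overall.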